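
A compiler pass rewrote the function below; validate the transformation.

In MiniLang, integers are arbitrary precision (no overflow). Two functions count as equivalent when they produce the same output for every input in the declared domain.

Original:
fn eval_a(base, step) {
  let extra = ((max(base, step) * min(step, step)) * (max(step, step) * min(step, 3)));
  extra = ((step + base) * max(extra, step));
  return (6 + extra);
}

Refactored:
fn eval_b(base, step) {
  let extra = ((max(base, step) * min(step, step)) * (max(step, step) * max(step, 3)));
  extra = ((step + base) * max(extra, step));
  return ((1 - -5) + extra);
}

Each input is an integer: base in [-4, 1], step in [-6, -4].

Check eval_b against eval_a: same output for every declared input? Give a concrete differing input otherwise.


At base=-4, step=-6: eval_a gives -8634, eval_b gives 66.
verdict: not equivalent; witness: base=-4, step=-6


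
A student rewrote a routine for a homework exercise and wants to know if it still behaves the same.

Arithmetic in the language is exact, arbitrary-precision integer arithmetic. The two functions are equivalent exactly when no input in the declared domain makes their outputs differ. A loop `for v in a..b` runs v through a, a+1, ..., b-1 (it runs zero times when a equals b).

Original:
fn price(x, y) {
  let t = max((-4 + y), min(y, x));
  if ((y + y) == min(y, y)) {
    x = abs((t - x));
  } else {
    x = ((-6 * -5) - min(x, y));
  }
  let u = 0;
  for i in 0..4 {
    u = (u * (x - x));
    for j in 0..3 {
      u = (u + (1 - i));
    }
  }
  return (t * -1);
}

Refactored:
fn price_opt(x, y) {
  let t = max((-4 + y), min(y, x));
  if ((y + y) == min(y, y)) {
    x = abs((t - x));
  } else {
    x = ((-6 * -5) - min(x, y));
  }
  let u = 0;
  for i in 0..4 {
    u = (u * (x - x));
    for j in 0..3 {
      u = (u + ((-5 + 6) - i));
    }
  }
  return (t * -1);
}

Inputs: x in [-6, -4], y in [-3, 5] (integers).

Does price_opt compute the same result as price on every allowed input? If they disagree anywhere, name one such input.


Changes here: constant usage differs; arithmetic usage differs; the full 27-point sweep finds no disagreement.
verdict: equivalent


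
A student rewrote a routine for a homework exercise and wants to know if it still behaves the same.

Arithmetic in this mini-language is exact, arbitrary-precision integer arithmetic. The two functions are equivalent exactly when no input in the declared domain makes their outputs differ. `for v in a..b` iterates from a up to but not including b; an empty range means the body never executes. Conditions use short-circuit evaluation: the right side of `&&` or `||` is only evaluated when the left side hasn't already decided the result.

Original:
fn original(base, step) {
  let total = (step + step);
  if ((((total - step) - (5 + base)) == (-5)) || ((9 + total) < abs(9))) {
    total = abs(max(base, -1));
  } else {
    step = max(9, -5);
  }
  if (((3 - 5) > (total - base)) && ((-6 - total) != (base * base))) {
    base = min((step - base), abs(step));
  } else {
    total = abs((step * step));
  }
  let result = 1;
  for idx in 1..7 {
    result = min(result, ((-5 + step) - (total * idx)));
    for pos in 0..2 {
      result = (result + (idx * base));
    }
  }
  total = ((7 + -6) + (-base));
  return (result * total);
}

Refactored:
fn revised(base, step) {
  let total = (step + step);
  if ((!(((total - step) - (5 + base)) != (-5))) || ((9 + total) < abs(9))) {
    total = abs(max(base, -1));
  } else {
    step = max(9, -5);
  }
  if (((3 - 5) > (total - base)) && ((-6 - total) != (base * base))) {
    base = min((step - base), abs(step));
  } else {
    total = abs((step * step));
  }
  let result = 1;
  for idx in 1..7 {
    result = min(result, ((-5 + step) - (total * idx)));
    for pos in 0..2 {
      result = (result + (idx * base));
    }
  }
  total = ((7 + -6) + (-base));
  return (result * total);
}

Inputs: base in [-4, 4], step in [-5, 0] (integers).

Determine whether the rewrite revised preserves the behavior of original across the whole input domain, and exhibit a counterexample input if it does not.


Reading the diff, among the changes: boolean connective usage differs; also comparison usage differs.
One worked example (base=0, step=-1) — original: total becomes -2; next ((((total - step) - (5 + base)) == (-5)) || ((9 + total) < abs(9))) evaluates to true; next total becomes 0; next (((3 - 5) > (total - base)) && ((-6 - total) != (base * base))) evaluates to false; next total becomes 1; next result becomes 1; next at idx=1:; next result becomes -7; next at pos=0:; next result becomes -7; next at pos=1:; next result becomes -7; next at idx=2:; next result becomes -8; next at pos=0:; next result becomes -8; next at pos=1:; next result becomes -8; next at idx=3:; next result becomes -9; next at pos=0:; next result becomes -9; next at pos=1:; next result becomes -9; next at idx=4:; next result becomes -10; next at pos=0:; next result becomes -10; next at pos=1:; next result becomes -10; next at idx=5:; next result becomes -11; next at pos=0:; next result becomes -11; next at pos=1:; next result becomes -11; next at idx=6:; next result becomes -12; next at pos=0:; next result becomes -12; next at pos=1:; next result becomes -12; next total becomes 1; next final value -12; revised: total becomes -2; next ((!(((total - step) - (5 + base)) != (-5))) || ((9 + total) < abs(9))) evaluates to true; next total becomes 0; next (((3 - 5) > (total - base)) && ((-6 - total) != (base * base))) evaluates to false; next total becomes 1; next result becomes 1; next at idx=1:; next result becomes -7; next at pos=0:; next result becomes -7; next at pos=1:; next result becomes -7; next at idx=2:; next result becomes -8; next at pos=0:; next result becomes -8; next at pos=1:; next result becomes -8; next at idx=3:; next result becomes -9; next at pos=0:; next result becomes -9; next at pos=1:; next result becomes -9; next at idx=4:; next result becomes -10; next at pos=0:; next result becomes -10; next at pos=1:; next result becomes -10; next at idx=5:; next result becomes -11; next at pos=0:; next result becomes -11; next at pos=1:; next result becomes -11; next at idx=6:; next result becomes -12; next at pos=0:; next result becomes -12; next at pos=1:; next result becomes -12; next total becomes 1; next final value -12; agreement on -12.
An exhaustive pass over the 54 declared inputs shows identical outputs.
verdict: equivalent


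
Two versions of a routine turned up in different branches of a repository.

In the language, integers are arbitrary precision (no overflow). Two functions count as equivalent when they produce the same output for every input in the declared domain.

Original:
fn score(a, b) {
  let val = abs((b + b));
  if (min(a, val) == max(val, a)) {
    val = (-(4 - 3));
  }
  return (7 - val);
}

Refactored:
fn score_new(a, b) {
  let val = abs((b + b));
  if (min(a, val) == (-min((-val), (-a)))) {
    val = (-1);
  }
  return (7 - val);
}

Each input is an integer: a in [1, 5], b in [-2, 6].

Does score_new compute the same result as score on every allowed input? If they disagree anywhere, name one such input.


Behavior is preserved: although constant usage differs; and min/max/abs usage differs; and arithmetic usage differs, the outputs never diverge.
Spot check at a=3, b=3 — score: val=6, then (min(a, val) == max(val, a)) is false, then returns 1. score_new: val=6, then (min(a, val) == (-min((-val), (-a)))) is false, then returns 1. Both give 1.
Across all 45 domain points the two functions coincide.
verdict: equivalent


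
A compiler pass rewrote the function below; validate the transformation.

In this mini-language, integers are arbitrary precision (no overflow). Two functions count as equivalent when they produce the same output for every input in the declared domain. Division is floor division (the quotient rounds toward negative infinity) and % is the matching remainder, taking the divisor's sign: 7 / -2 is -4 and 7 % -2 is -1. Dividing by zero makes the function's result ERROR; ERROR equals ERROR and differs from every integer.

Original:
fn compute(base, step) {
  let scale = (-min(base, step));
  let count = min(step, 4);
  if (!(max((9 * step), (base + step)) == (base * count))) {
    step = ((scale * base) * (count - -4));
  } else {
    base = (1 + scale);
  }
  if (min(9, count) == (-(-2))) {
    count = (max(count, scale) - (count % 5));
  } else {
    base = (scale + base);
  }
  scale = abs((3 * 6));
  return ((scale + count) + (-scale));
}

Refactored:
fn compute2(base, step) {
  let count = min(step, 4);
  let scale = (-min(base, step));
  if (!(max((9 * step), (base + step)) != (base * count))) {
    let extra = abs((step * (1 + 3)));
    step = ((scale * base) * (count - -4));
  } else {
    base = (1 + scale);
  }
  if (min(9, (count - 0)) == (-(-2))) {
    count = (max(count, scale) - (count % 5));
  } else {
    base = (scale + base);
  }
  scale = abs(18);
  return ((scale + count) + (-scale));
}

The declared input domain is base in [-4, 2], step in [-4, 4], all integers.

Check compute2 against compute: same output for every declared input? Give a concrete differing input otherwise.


The suspicious edit (`(max((9 * step), (base + step)) == (base * count))` became `(max((9 * step), (base + step)) != (base * count))`) never changes the result for any input inside the declared domain.
Tracing base=-3, step=-3: compute: scale becomes 3; next count becomes -3; next (!(max((9 * step), (base + step)) == (base * count))) evaluates to true; next step becomes -9; next (min(9, count) == (-(-2))) evaluates to false; next base becomes 0; next scale becomes 18; next final value -3 | compute2: count becomes -3; next scale becomes 3; next (!(max((9 * step), (base + step)) != (base * count))) evaluates to false; next base becomes 4; next (min(9, (count - 0)) == (-(-2))) evaluates to false; next base becomes 7; next scale becomes 18; next final value -3 — matching result -3.
Every one of the 63 inputs gives matching results.
verdict: equivalent


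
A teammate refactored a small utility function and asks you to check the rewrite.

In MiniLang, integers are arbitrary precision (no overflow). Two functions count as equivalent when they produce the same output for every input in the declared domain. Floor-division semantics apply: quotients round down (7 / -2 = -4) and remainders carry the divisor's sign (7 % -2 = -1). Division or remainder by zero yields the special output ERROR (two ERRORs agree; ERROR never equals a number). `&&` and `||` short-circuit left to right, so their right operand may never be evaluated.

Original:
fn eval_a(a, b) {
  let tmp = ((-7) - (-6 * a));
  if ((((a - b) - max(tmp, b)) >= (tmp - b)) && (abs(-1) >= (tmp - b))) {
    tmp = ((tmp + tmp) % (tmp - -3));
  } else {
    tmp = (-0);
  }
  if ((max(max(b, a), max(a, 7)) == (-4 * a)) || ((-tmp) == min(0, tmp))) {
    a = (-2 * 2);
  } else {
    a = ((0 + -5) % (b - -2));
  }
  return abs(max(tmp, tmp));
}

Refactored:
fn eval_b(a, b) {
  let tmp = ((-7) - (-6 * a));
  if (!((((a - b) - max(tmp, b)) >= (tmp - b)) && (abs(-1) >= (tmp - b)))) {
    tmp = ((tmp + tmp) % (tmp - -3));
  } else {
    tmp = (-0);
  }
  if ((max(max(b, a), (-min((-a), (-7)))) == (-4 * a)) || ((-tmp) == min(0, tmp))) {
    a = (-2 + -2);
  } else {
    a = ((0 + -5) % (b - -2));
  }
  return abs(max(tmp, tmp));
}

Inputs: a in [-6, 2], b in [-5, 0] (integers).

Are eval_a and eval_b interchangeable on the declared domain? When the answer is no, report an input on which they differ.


a=-6, b=-5 yields 6 from eval_a but 0 from eval_b.
verdict: not equivalent; witness: a=-6, b=-5


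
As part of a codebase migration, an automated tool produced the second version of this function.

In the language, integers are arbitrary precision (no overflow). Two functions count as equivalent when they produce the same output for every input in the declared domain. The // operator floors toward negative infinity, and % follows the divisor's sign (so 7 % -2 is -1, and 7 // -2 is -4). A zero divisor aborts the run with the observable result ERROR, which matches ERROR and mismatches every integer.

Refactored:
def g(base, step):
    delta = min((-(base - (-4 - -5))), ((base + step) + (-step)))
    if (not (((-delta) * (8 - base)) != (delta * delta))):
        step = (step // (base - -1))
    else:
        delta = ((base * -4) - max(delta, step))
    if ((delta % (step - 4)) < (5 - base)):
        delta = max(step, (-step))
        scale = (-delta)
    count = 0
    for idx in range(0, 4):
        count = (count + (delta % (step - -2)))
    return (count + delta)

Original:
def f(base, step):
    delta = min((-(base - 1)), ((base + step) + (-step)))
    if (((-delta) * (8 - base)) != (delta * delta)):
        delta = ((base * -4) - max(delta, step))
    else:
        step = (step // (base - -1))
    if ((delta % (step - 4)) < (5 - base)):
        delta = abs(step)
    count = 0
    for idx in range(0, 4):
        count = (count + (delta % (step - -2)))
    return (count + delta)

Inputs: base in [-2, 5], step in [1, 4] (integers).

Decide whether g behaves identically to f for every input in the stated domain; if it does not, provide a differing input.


Equivalent — the differences include arithmetic usage differs; min/max/abs usage differs; boolean connective usage differs; statement counts differ; constant usage differs; local variable names differ, yet no declared input distinguishes the two.
Spot check at base=5, step=4 — f: delta = -4; (((-delta) * (8 - base)) != (delta * delta)) -> true; delta = -24; division by zero -> ERROR. g: delta = -4; (not (((-delta) * (8 - base)) != (delta * delta))) -> false; delta = -24; division by zero -> ERROR. Both give ERROR.
Checked all 32 inputs in the declared domain: the outputs agree on every one.
verdict: equivalent


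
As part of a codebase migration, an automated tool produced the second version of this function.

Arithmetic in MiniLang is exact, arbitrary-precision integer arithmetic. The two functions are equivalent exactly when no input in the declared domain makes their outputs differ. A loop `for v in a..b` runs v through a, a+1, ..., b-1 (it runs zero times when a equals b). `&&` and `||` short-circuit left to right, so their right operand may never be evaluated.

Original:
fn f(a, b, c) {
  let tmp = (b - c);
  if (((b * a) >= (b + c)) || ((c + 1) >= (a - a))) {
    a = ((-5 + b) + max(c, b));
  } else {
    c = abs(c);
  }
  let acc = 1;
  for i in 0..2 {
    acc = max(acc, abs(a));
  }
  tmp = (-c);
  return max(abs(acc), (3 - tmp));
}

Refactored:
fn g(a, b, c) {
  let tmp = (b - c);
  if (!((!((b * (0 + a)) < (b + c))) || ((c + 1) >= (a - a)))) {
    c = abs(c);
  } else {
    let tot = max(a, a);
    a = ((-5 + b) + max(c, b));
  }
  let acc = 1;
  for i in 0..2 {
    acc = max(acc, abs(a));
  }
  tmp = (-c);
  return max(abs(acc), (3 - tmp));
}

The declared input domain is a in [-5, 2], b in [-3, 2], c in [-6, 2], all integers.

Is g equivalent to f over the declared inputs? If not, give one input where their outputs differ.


The two versions differ — the changes include boolean connective usage differs; also min/max/abs usage differs; also arithmetic usage differs; also comparison usage differs; also constant usage differs; also statement counts differ; also local variable names differ.
Spot check at a=-1, b=0, c=-3 — f: tmp = 3; (((b * a) >= (b + c)) || ((c + 1) >= (a - a))) -> true; a = -5; acc = 1; [i=0]; acc = 5; [i=1]; acc = 5; tmp = 3; return 5. g: tmp = 3; (!((!((b * (0 + a)) < (b + c))) || ((c + 1) >= (a - a)))) -> false; tot = -1; a = -5; acc = 1; [i=0]; acc = 5; [i=1]; acc = 5; tmp = 3; return 5. Both give 5.
Sweeping the whole domain (432 inputs) finds no disagreement.
verdict: equivalent


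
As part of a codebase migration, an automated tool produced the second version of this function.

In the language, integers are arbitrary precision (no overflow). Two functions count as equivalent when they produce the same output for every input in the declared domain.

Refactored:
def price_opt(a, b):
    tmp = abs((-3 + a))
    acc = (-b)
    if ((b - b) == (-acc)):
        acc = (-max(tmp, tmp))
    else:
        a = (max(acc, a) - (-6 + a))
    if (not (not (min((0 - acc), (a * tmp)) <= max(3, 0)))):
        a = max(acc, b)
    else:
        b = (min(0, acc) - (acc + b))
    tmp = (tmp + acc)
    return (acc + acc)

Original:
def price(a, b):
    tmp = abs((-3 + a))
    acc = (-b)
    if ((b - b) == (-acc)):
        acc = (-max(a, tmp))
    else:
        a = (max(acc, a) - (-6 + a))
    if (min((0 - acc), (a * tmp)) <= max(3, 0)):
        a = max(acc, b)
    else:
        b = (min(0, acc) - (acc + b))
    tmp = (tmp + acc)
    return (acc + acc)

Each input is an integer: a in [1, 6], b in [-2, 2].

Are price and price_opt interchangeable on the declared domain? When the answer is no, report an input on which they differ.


At a=2, b=0: price gives -4, price_opt gives -2.
verdict: not equivalent; witness: a=2, b=0


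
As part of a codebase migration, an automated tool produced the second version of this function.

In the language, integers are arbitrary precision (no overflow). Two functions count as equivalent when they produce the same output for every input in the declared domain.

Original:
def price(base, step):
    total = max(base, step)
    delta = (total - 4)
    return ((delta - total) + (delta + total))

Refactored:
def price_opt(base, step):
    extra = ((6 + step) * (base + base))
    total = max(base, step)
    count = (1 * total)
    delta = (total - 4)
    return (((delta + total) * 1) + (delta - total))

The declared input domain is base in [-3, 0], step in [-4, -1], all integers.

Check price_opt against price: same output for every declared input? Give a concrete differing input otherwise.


Comparing the listings, the differences include: arithmetic usage differs, and constant usage differs, and local variable names differ, and statement counts differ.
Tracing base=-1, step=-3: price: total = -1; delta = -5; return -10 | price_opt: extra = -6; total = -1; count = -1; delta = -5; return -10 — matching result -10.
Every one of the 16 inputs gives matching results.
verdict: equivalent


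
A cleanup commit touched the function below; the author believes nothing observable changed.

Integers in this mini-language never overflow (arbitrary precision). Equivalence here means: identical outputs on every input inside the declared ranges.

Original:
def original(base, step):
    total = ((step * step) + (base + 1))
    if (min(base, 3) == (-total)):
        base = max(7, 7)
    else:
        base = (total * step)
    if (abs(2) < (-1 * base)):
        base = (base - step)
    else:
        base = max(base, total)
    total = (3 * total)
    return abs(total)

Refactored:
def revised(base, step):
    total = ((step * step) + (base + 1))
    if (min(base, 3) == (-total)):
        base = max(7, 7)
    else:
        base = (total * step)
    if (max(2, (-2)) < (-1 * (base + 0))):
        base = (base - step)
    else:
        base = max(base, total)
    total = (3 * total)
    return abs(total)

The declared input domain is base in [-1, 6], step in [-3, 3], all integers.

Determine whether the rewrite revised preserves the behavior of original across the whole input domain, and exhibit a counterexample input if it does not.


The two are interchangeable: constant usage differs, arithmetic usage differs, min/max/abs usage differs, and every declared input agrees.
One worked example (base=1, step=2) — original: total=6, then (min(base, 3) == (-total)) is false, then base=12, then (abs(2) < (-1 * base)) is false, then base=12, then total=18, then returns 18; revised: total=6, then (min(base, 3) == (-total)) is false, then base=12, then (max(2, (-2)) < (-1 * (base + 0))) is false, then base=12, then total=18, then returns 18; agreement on 18.
Sweeping the whole domain (56 inputs) finds no disagreement.
verdict: equivalent


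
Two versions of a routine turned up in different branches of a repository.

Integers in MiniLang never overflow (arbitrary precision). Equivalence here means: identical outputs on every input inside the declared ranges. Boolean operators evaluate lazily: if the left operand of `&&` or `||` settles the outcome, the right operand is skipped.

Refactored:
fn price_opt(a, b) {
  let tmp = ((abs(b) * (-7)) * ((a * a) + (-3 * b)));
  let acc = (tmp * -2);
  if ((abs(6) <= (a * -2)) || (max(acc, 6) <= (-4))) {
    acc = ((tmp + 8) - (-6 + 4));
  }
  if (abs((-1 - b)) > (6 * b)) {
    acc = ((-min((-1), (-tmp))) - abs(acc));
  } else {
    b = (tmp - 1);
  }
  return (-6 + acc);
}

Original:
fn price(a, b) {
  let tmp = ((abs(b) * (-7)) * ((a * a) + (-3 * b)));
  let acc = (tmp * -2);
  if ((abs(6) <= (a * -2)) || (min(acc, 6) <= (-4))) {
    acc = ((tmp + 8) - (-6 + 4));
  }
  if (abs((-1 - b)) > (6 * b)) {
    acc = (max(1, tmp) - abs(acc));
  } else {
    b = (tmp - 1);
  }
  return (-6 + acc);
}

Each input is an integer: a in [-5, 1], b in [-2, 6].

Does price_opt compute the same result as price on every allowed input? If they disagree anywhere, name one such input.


Not equivalent: a=-2, b=2 separates them (32 vs -62).
price: tmp := 28 | acc := -56 | ((abs(6) <= (a * -2)) || (min(acc, 6) <= (-4))): true | acc := 38 | (abs((-1 - b)) > (6 * b)): false | b := 27 | result 32
price_opt: tmp := 28 | acc := -56 | ((abs(6) <= (a * -2)) || (max(acc, 6) <= (-4))): false | (abs((-1 - b)) > (6 * b)): false | b := 27 | result -62
verdict: not equivalent; witness: a=-2, b=2


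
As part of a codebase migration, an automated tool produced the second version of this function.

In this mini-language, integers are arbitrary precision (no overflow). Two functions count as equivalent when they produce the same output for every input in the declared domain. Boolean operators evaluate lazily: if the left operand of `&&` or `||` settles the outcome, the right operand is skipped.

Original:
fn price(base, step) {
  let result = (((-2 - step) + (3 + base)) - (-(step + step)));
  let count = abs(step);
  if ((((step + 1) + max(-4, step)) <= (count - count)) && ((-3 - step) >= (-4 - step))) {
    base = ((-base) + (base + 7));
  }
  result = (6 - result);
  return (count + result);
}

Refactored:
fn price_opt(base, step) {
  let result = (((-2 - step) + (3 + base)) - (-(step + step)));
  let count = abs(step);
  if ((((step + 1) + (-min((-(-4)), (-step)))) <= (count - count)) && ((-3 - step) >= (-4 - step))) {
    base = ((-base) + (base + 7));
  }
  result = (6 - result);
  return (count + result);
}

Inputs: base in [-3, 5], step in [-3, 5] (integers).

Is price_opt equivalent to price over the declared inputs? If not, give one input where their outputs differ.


Differences: min/max/abs usage differs — yet all 81 inputs agree.
verdict: equivalent


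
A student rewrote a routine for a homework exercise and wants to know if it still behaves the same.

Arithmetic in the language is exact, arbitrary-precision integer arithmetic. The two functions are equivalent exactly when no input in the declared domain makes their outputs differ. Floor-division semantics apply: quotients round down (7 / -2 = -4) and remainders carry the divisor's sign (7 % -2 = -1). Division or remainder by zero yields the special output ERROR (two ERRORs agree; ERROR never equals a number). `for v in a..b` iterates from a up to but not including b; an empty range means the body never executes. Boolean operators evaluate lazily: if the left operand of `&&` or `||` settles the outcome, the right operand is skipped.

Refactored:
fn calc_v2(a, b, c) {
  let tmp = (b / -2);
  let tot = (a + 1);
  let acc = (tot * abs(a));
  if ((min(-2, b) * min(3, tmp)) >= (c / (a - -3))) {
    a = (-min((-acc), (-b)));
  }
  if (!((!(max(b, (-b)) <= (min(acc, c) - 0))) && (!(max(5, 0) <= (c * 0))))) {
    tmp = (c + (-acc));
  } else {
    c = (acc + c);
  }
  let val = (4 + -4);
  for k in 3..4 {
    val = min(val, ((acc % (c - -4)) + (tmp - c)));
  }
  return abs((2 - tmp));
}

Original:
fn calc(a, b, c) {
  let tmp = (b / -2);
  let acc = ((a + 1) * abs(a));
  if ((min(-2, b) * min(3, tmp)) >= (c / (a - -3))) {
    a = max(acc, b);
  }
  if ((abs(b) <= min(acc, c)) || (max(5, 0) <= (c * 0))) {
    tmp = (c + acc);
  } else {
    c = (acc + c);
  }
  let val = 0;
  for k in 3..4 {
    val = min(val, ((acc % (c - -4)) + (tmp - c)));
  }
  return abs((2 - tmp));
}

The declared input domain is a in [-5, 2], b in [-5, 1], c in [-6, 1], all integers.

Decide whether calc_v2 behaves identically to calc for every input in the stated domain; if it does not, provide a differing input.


At a=1, b=-1, c=1: calc gives 1, calc_v2 gives 3.
verdict: not equivalent; witness: a=1, b=-1, c=1


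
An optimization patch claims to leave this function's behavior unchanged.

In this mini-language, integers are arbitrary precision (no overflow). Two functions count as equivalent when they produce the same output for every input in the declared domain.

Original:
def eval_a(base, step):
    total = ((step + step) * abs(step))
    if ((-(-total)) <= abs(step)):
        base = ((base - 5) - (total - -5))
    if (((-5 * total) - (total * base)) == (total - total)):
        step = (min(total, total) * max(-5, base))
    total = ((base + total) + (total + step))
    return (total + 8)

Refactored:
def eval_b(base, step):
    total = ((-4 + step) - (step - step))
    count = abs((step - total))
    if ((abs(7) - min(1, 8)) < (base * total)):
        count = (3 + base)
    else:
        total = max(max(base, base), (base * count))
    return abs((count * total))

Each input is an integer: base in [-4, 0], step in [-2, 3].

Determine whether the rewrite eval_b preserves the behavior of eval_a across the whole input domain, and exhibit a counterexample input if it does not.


The rewrite breaks on base=-4, step=-2, where the results are -16 and 6.
eval_a: total = -8; ((-(-total)) <= abs(step)) -> true; base = -6; (((-5 * total) - (total * base)) == (total - total)) -> false; total = -24; return -16
eval_b: total = -6; count = 4; ((abs(7) - min(1, 8)) < (base * total)) -> true; count = -1; return 6
verdict: not equivalent; witness: base=-4, step=-2


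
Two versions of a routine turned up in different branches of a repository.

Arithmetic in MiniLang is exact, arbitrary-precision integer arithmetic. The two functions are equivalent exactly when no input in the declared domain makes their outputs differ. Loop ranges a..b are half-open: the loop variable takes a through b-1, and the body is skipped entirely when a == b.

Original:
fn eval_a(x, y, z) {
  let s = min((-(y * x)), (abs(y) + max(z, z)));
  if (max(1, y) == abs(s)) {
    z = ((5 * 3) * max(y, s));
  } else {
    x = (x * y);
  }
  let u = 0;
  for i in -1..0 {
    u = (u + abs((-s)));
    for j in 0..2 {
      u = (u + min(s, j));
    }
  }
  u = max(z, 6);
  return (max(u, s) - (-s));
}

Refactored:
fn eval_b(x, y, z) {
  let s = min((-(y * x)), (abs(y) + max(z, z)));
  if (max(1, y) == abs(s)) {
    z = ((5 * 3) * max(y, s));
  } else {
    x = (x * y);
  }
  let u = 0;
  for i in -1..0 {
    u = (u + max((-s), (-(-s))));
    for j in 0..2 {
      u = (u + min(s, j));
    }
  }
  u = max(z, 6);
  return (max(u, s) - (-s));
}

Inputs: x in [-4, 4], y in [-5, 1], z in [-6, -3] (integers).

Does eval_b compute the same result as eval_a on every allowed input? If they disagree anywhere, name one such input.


Side by side, the visible changes include: min/max/abs usage differs.
Tracing x=-3, y=-3, z=-6: eval_a: s = -9; (max(1, y) == abs(s)) -> false; x = 9; u = 0; [i=-1]; u = 9; [j=0]; u = 0; [j=1]; u = -9; u = 6; return -3 | eval_b: s = -9; (max(1, y) == abs(s)) -> false; x = 9; u = 0; [i=-1]; u = 9; [j=0]; u = 0; [j=1]; u = -9; u = 6; return -3 — matching result -3.
An exhaustive pass over the 252 declared inputs shows identical outputs.
verdict: equivalent


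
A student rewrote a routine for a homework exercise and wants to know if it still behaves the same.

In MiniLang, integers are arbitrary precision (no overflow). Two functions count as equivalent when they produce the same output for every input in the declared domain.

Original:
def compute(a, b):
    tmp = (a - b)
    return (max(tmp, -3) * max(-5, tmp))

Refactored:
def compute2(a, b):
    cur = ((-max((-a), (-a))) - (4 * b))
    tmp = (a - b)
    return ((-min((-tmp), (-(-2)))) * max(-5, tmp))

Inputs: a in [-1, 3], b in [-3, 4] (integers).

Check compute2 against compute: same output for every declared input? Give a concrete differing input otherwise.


These are not equivalent — on a=-1, b=2 the outputs split (9 vs 6).
compute: tmp becomes -3; next final value 9
compute2: cur becomes -9; next tmp becomes -3; next final value 6
verdict: not equivalent; witness: a=-1, b=2


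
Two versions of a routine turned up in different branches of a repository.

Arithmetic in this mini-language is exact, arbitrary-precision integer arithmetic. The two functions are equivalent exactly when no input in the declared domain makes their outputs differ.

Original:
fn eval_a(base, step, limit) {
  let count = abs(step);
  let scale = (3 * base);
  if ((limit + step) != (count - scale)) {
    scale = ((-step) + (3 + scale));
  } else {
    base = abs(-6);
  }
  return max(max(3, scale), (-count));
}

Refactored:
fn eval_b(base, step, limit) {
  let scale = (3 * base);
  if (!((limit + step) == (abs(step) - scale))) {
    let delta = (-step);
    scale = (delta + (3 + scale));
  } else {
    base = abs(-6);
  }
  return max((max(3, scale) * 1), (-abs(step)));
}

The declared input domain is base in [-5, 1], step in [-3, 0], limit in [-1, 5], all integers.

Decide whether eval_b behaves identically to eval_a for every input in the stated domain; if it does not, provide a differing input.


Reading the diff, among the changes: constant usage differs, plus arithmetic usage differs, plus boolean connective usage differs, plus min/max/abs usage differs, plus comparison usage differs, plus local variable names differ.
As a probe, take base=1, step=0, limit=4: eval_a runs count becomes 0; next scale becomes 3; next ((limit + step) != (count - scale)) evaluates to true; next scale becomes 6; next final value 6; eval_b runs scale becomes 3; next (!((limit + step) == (abs(step) - scale))) evaluates to true; next delta becomes 0; next scale becomes 6; next final value 6; both end at 6.
Checked all 196 inputs in the declared domain: the outputs agree on every one.
verdict: equivalent


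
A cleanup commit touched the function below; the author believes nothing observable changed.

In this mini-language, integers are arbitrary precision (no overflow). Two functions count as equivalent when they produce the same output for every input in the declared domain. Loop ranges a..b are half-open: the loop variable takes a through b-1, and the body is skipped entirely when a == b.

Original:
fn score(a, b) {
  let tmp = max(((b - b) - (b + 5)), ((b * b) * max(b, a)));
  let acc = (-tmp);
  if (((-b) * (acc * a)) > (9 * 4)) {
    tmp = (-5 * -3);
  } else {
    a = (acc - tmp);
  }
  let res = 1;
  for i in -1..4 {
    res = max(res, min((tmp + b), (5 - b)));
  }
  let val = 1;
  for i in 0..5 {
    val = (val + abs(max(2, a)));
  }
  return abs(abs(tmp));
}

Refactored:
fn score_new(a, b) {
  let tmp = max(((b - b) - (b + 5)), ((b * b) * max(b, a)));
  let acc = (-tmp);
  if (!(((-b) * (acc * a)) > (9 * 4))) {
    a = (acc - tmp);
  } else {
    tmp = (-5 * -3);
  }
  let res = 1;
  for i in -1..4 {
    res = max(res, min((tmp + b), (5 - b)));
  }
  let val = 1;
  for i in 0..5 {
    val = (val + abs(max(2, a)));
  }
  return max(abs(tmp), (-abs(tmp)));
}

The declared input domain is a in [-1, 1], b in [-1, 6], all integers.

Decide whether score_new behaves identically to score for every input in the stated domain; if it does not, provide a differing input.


Comparing the listings, the differences include: min/max/abs usage differs, boolean connective usage differs.
Spot check at a=1, b=-1 — score: tmp = 1; acc = -1; (((-b) * (acc * a)) > (9 * 4)) -> false; a = -2; res = 1; [i=-1]; res = 1; [i=0]; res = 1; [i=1]; res = 1; [i=2]; res = 1; [i=3]; res = 1; val = 1; [i=0]; val = 3; [i=1]; val = 5; [i=2]; val = 7; [i=3]; val = 9; [i=4]; val = 11; return 1. score_new: tmp = 1; acc = -1; (!(((-b) * (acc * a)) > (9 * 4))) -> true; a = -2; res = 1; [i=-1]; res = 1; [i=0]; res = 1; [i=1]; res = 1; [i=2]; res = 1; [i=3]; res = 1; val = 1; [i=0]; val = 3; [i=1]; val = 5; [i=2]; val = 7; [i=3]; val = 9; [i=4]; val = 11; return 1. Both give 1.
Sweeping the whole domain (24 inputs) finds no disagreement.
verdict: equivalent


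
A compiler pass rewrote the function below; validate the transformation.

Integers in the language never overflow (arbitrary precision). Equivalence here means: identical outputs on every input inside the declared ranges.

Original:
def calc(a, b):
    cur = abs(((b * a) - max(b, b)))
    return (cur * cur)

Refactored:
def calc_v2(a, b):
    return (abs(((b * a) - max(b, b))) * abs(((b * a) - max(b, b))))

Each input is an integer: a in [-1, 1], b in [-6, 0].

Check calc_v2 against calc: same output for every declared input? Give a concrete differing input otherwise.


Side by side, the visible changes include: local variable names differ; and min/max/abs usage differs; and arithmetic usage differs; and statement counts differ.
As a probe, take a=0, b=-4: calc runs cur becomes 4; next final value 16; calc_v2 runs final value 16; both end at 16.
Across all 21 domain points the two functions coincide.
verdict: equivalent


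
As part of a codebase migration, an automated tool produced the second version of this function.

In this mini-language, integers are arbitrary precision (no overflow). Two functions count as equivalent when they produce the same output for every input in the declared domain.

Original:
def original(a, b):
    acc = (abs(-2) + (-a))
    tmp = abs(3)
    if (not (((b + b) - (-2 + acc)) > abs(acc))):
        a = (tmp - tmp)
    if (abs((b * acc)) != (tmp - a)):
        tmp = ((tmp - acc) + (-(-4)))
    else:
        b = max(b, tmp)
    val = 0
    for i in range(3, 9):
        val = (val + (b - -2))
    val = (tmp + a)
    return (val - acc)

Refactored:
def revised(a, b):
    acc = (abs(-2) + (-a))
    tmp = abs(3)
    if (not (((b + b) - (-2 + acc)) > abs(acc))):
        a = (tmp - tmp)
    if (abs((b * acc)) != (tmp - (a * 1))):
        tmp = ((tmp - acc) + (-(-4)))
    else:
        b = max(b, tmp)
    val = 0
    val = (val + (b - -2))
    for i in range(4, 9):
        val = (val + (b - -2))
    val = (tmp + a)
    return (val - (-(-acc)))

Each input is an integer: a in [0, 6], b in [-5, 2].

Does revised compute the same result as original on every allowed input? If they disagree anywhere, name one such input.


The two versions differ — the changes include statement counts differ; also arithmetic usage differs; also constant usage differs; also loop structure differs.
As a probe, take a=1, b=-1: original runs acc becomes 1; next tmp becomes 3; next (not (((b + b) - (-2 + acc)) > abs(acc))) evaluates to true; next a becomes 0; next (abs((b * acc)) != (tmp - a)) evaluates to true; next tmp becomes 6; next val becomes 0; next at i=3:; next val becomes 1; next at i=4:; next val becomes 2; next at i=5:; next val becomes 3; next at i=6:; next val becomes 4; next at i=7:; next val becomes 5; next at i=8:; next val becomes 6; next val becomes 6; next final value 5; revised runs acc becomes 1; next tmp becomes 3; next (not (((b + b) - (-2 + acc)) > abs(acc))) evaluates to true; next a becomes 0; next (abs((b * acc)) != (tmp - (a * 1))) evaluates to true; next tmp becomes 6; next val becomes 0; next val becomes 1; next at i=4:; next val becomes 2; next at i=5:; next val becomes 3; next at i=6:; next val becomes 4; next at i=7:; next val becomes 5; next at i=8:; next val becomes 6; next val becomes 6; next final value 5; both end at 5.
Checked all 56 inputs in the declared domain: the outputs agree on every one.
verdict: equivalent


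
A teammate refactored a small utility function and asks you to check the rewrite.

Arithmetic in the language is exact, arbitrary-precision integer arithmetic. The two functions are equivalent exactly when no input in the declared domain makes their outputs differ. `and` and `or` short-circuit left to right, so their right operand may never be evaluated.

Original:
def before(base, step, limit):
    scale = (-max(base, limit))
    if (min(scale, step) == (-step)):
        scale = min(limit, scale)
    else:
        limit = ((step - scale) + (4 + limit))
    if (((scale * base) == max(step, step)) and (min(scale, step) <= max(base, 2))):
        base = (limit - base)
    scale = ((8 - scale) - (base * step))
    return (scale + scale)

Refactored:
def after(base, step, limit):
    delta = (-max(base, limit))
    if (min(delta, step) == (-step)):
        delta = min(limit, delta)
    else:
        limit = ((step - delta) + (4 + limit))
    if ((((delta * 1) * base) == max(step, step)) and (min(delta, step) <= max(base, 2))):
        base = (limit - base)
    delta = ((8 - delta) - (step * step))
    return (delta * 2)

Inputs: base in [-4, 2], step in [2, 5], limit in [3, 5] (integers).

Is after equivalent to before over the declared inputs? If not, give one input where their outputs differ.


Consider the input base=-4, step=2, limit=3.
before: scale = -3; (min(scale, step) == (-step)) -> false; limit = 12; (((scale * base) == max(step, step)) and (min(scale, step) <= max(base, 2))) -> false; scale = 19; return 38
after: delta = -3; (min(delta, step) == (-step)) -> false; limit = 12; ((((delta * 1) * base) == max(step, step)) and (min(delta, step) <= max(base, 2))) -> false; delta = 7; return 14
38 vs 14 — the two versions disagree here.
verdict: not equivalent; witness: base=-4, step=2, limit=3


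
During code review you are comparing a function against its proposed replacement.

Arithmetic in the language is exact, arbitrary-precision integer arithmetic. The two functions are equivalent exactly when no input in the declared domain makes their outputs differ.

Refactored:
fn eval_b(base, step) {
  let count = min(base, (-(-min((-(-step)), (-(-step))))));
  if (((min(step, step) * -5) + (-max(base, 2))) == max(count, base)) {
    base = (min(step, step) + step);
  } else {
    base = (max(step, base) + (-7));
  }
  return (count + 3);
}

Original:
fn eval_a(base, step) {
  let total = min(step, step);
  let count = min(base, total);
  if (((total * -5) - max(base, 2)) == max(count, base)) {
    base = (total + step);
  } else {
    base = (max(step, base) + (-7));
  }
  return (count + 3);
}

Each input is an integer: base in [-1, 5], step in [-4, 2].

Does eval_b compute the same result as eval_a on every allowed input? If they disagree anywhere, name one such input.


Differences: statement counts differ; and arithmetic usage differs; and min/max/abs usage differs; and local variable names differ — yet all 49 inputs agree.
verdict: equivalent


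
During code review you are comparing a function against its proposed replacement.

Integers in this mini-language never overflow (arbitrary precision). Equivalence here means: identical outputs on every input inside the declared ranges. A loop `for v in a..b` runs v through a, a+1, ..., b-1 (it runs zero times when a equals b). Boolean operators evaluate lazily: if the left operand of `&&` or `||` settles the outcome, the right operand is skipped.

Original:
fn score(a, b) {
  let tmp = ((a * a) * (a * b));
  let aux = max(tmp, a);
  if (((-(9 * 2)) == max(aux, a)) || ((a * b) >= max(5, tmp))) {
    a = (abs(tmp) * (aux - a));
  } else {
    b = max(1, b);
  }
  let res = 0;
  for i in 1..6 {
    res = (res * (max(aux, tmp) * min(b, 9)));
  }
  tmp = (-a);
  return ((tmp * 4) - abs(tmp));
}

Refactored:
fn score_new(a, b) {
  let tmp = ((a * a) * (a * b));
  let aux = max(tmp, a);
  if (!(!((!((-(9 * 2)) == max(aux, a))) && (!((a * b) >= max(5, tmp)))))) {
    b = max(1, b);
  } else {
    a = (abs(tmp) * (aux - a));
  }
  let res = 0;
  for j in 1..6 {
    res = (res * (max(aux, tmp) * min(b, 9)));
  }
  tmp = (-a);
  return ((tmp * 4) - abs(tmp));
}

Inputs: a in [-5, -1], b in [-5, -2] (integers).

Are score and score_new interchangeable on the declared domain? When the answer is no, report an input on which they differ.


The two are interchangeable: local variable names differ, boolean connective usage differs, and every declared input agrees.
As a probe, take a=-4, b=-3: score runs tmp becomes 192; next aux becomes 192; next (((-(9 * 2)) == max(aux, a)) || ((a * b) >= max(5, tmp))) evaluates to false; next b becomes 1; next res becomes 0; next at i=1:; next res becomes 0; next at i=2:; next res becomes 0; next at i=3:; next res becomes 0; next at i=4:; next res becomes 0; next at i=5:; next res becomes 0; next tmp becomes 4; next final value 12; score_new runs tmp becomes 192; next aux becomes 192; next (!(!((!((-(9 * 2)) == max(aux, a))) && (!((a * b) >= max(5, tmp)))))) evaluates to true; next b becomes 1; next res becomes 0; next at j=1:; next res becomes 0; next at j=2:; next res becomes 0; next at j=3:; next res becomes 0; next at j=4:; next res becomes 0; next at j=5:; next res becomes 0; next tmp becomes 4; next final value 12; both end at 12.
Checked all 20 inputs in the declared domain: the outputs agree on every one.
verdict: equivalent
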